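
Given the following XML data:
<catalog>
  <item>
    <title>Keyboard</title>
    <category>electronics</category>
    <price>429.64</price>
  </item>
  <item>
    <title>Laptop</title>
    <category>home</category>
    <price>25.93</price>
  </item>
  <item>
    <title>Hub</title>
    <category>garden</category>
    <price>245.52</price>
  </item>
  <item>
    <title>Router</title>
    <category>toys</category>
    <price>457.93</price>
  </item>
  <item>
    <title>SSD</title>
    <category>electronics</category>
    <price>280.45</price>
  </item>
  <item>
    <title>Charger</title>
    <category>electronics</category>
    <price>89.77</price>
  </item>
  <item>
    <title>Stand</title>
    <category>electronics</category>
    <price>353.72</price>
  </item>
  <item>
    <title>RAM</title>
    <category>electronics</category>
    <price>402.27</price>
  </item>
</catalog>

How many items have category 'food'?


Scanning <item> elements for <category>food</category>:
Count: 0

ANSWER: 0


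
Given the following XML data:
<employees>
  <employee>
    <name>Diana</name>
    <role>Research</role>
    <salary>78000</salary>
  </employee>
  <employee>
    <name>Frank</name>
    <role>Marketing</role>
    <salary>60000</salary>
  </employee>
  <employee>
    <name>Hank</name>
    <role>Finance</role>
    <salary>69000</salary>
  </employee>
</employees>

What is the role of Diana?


Searching for <employee> with <name>Diana</name>
Found at position 1
<role>Research</role>

ANSWER: Research


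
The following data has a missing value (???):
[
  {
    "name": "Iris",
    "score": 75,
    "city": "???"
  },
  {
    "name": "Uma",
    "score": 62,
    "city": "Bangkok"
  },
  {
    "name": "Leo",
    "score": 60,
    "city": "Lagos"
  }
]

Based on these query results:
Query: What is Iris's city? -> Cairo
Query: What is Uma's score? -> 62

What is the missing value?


The missing value is Iris's city
From query: Iris's city = Cairo

ANSWER: Cairo


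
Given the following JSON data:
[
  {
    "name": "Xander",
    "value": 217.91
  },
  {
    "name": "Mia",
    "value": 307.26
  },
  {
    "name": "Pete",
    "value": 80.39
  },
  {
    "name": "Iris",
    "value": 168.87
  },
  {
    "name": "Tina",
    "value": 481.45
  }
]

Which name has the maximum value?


Comparing values:
  Xander: 217.91
  Mia: 307.26
  Pete: 80.39
  Iris: 168.87
  Tina: 481.45
Maximum: Tina (481.45)

ANSWER: Tina


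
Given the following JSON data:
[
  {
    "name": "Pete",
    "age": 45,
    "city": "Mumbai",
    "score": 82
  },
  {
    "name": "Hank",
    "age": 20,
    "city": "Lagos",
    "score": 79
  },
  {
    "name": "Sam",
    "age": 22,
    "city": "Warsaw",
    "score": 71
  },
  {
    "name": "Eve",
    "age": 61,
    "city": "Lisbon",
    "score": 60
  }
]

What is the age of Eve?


Looking up record where name = Eve
Record index: 3
Field 'age' = 61

ANSWER: 61


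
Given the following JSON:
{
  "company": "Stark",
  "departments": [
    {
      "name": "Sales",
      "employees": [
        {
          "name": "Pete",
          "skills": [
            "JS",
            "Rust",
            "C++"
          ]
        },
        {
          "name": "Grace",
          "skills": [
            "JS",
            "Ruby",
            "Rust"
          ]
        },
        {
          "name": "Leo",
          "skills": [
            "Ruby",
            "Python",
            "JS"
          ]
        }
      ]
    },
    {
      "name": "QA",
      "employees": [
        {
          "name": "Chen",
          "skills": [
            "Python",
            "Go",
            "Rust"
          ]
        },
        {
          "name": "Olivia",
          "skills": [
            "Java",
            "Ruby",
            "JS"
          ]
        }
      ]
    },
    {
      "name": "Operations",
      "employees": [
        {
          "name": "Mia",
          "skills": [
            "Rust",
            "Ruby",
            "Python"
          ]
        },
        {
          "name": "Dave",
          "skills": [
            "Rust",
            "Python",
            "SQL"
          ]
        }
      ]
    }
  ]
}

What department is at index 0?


Path: departments[0].name
Value: Sales

ANSWER: Sales


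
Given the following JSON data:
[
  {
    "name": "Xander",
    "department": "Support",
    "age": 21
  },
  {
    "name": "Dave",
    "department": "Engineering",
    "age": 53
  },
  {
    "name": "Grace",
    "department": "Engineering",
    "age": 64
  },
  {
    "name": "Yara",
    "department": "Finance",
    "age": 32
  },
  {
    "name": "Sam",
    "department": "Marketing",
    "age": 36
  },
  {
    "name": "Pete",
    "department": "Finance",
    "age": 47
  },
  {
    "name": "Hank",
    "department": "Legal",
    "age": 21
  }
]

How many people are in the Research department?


Scanning records for department = Research
  No matches found
Count: 0

ANSWER: 0


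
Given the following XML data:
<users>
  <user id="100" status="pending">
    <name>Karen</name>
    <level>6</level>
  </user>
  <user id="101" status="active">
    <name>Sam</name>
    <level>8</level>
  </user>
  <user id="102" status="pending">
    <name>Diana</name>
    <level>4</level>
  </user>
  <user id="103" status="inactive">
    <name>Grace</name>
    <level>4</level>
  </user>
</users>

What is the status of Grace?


Finding user with name = Grace
user id="103" status="inactive"

ANSWER: inactive


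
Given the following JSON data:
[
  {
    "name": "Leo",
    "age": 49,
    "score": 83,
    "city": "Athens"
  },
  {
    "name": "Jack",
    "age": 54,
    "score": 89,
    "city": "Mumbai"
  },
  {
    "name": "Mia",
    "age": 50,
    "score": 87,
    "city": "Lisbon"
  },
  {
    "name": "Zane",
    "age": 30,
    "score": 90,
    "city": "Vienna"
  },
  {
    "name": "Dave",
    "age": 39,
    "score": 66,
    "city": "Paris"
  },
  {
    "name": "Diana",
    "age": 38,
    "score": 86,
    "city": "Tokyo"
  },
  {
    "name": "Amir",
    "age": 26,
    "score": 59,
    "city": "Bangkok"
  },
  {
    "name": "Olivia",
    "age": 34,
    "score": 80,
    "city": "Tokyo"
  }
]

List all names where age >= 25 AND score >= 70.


Checking both conditions:
  Leo (age=49, score=83) -> YES
  Jack (age=54, score=89) -> YES
  Mia (age=50, score=87) -> YES
  Zane (age=30, score=90) -> YES
  Dave (age=39, score=66) -> no
  Diana (age=38, score=86) -> YES
  Amir (age=26, score=59) -> no
  Olivia (age=34, score=80) -> YES


ANSWER: Leo, Jack, Mia, Zane, Diana, Olivia


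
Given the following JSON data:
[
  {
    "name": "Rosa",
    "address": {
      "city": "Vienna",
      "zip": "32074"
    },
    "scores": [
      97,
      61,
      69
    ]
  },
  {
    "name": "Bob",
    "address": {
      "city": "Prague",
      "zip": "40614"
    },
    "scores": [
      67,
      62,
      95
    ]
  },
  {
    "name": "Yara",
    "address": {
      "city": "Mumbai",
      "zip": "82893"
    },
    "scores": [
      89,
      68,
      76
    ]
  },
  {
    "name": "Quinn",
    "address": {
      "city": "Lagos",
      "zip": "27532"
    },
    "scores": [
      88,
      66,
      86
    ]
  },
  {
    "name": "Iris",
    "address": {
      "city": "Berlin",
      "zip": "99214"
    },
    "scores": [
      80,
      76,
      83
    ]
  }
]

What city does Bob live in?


Path: records[1].address.city
Value: Prague

ANSWER: Prague


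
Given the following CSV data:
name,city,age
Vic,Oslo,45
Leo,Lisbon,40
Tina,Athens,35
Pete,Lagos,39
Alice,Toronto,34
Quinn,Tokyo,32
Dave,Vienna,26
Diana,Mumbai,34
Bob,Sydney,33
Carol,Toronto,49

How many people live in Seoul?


Scanning city column for 'Seoul':
Total matches: 0

ANSWER: 0


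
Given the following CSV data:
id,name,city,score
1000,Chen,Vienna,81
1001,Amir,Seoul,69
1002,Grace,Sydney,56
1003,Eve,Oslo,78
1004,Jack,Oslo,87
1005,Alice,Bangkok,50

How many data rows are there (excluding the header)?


Counting rows (excluding header):
Header: id,name,city,score
Data rows: 6

ANSWER: 6


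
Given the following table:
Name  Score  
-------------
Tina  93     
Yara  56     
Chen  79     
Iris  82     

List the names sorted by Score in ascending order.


Sorting by Score (ascending):
  Yara: 56
  Chen: 79
  Iris: 82
  Tina: 93


ANSWER: Yara, Chen, Iris, Tina


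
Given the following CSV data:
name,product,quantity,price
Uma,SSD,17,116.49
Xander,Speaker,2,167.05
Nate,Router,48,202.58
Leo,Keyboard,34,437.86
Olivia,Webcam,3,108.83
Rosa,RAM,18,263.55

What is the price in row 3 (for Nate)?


Row 3: Nate
Column 'price' = 202.58

ANSWER: 202.58


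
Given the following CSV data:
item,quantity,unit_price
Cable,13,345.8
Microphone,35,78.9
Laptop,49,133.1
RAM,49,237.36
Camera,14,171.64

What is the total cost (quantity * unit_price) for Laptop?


Row: Laptop
quantity = 49
unit_price = 133.1
total = 49 * 133.1 = 6521.9

ANSWER: 6521.9


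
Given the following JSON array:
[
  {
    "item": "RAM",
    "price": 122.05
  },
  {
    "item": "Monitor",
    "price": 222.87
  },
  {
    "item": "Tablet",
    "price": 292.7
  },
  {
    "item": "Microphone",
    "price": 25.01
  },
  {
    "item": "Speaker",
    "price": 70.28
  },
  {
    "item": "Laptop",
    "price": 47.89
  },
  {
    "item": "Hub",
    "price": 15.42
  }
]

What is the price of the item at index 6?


Array index 6 -> Hub
price = 15.42

ANSWER: 15.42


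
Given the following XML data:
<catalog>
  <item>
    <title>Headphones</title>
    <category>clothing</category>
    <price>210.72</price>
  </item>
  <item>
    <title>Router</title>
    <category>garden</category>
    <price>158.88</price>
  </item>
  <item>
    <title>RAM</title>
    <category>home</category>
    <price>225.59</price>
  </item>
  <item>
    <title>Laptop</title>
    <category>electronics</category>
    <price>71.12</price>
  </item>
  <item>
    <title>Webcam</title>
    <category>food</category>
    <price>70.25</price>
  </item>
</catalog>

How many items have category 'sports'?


Scanning <item> elements for <category>sports</category>:
Count: 0

ANSWER: 0


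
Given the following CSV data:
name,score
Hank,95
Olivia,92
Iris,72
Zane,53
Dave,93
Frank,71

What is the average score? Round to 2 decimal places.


Scores: 95, 92, 72, 53, 93, 71
Sum = 476
Count = 6
Average = 476 / 6 = 79.33

ANSWER: 79.33


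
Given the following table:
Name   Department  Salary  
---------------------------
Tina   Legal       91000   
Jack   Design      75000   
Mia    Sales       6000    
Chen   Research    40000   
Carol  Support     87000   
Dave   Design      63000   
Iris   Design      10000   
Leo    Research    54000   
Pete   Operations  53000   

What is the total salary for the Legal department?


Legal department members:
  Tina: 91000
Total = 91000 = 91000

ANSWER: 91000


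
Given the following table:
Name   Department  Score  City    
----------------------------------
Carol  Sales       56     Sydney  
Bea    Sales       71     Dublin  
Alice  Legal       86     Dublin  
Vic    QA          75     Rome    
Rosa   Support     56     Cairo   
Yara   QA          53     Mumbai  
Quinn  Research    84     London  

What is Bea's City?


Row 2: Bea
City = Dublin

ANSWER: Dublin


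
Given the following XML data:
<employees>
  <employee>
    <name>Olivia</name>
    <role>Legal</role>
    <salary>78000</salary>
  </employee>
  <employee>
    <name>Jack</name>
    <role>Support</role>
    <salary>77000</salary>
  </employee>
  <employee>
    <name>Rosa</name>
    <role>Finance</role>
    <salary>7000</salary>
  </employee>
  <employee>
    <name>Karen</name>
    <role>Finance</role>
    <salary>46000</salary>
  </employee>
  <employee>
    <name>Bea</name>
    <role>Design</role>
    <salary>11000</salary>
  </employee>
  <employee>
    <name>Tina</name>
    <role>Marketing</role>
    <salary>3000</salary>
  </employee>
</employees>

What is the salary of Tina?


Searching for <employee> with <name>Tina</name>
Found at position 6
<salary>3000</salary>

ANSWER: 3000


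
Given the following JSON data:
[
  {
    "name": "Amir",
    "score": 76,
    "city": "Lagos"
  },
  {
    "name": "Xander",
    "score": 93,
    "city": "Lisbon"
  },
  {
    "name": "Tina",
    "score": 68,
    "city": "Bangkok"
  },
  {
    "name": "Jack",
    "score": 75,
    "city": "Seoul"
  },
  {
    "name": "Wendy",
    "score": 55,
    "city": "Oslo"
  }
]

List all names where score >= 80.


Filtering records where score >= 80:
  Amir (score=76) -> no
  Xander (score=93) -> YES
  Tina (score=68) -> no
  Jack (score=75) -> no
  Wendy (score=55) -> no


ANSWER: Xander


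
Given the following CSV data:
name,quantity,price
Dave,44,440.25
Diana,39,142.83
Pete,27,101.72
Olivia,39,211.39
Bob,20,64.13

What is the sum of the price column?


Values in 'price' column:
  Row 1: 440.25
  Row 2: 142.83
  Row 3: 101.72
  Row 4: 211.39
  Row 5: 64.13
Sum = 440.25 + 142.83 + 101.72 + 211.39 + 64.13 = 960.32

ANSWER: 960.32


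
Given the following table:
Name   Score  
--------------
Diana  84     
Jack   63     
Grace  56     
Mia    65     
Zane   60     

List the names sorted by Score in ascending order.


Sorting by Score (ascending):
  Grace: 56
  Zane: 60
  Jack: 63
  Mia: 65
  Diana: 84


ANSWER: Grace, Zane, Jack, Mia, Diana


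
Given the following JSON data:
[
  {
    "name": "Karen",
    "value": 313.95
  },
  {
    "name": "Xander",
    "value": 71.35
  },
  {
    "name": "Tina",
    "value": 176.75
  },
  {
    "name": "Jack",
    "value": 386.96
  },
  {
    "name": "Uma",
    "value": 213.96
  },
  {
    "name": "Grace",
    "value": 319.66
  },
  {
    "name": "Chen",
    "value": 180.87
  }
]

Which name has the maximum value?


Comparing values:
  Karen: 313.95
  Xander: 71.35
  Tina: 176.75
  Jack: 386.96
  Uma: 213.96
  Grace: 319.66
  Chen: 180.87
Maximum: Jack (386.96)

ANSWER: Jack


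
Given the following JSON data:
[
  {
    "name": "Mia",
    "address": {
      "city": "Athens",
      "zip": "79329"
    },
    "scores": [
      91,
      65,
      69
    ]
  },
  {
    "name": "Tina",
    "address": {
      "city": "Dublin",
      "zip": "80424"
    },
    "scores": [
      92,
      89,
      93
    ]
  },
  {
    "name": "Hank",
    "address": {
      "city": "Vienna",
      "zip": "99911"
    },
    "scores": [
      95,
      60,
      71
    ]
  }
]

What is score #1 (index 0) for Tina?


Path: records[1].scores[0]
Value: 92

ANSWER: 92


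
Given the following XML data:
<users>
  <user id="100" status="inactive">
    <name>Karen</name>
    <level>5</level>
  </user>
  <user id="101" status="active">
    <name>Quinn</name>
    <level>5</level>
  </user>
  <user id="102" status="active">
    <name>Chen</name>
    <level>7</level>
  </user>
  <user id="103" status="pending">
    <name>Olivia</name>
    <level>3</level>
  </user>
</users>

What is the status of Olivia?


Finding user with name = Olivia
user id="103" status="pending"

ANSWER: pending


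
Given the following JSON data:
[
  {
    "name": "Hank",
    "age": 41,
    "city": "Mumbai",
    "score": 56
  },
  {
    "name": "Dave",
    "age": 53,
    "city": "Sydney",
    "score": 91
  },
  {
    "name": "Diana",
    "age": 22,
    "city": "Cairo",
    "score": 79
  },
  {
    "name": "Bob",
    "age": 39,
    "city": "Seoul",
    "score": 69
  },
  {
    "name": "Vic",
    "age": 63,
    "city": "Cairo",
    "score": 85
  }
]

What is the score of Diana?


Looking up record where name = Diana
Record index: 2
Field 'score' = 79

ANSWER: 79


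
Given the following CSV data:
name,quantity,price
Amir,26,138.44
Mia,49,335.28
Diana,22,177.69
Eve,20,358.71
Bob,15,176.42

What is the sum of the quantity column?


Values in 'quantity' column:
  Row 1: 26
  Row 2: 49
  Row 3: 22
  Row 4: 20
  Row 5: 15
Sum = 26 + 49 + 22 + 20 + 15 = 132

ANSWER: 132


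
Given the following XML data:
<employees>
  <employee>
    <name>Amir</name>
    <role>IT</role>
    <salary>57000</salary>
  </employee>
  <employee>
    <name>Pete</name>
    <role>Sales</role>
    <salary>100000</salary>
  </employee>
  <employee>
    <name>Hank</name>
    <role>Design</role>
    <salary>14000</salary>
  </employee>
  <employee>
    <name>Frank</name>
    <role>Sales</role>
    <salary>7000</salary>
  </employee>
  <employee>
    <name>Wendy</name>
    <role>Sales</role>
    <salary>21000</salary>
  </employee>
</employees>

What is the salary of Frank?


Searching for <employee> with <name>Frank</name>
Found at position 4
<salary>7000</salary>

ANSWER: 7000


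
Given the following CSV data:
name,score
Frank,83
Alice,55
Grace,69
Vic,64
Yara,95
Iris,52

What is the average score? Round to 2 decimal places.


Scores: 83, 55, 69, 64, 95, 52
Sum = 418
Count = 6
Average = 418 / 6 = 69.67

ANSWER: 69.67


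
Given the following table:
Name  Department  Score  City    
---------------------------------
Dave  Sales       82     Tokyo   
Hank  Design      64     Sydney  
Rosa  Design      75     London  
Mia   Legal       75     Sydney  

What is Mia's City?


Row 4: Mia
City = Sydney

ANSWER: Sydney


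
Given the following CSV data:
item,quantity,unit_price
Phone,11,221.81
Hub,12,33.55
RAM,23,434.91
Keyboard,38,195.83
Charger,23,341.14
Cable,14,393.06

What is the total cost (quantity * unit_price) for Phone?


Row: Phone
quantity = 11
unit_price = 221.81
total = 11 * 221.81 = 2439.91

ANSWER: 2439.91


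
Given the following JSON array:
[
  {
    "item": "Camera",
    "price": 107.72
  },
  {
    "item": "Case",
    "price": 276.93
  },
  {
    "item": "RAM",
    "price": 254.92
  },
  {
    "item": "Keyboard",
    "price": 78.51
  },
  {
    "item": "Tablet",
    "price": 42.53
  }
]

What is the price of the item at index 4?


Array index 4 -> Tablet
price = 42.53

ANSWER: 42.53


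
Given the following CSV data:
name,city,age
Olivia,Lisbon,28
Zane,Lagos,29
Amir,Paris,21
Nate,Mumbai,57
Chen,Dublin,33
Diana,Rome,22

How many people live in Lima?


Scanning city column for 'Lima':
Total matches: 0

ANSWER: 0


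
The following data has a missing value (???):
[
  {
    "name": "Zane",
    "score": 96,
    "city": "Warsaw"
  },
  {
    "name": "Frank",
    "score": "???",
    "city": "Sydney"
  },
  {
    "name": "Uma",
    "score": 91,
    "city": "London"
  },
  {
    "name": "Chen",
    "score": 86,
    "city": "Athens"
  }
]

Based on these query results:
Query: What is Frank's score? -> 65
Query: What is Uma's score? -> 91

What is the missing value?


The missing value is Frank's score
From query: Frank's score = 65

ANSWER: 65


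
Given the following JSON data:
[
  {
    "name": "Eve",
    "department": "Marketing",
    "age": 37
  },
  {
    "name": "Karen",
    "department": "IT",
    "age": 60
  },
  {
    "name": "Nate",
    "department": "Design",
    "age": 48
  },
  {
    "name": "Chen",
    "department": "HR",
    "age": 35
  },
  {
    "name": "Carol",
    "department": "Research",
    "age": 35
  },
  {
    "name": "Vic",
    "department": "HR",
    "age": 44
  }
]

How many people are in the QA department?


Scanning records for department = QA
  No matches found
Count: 0

ANSWER: 0


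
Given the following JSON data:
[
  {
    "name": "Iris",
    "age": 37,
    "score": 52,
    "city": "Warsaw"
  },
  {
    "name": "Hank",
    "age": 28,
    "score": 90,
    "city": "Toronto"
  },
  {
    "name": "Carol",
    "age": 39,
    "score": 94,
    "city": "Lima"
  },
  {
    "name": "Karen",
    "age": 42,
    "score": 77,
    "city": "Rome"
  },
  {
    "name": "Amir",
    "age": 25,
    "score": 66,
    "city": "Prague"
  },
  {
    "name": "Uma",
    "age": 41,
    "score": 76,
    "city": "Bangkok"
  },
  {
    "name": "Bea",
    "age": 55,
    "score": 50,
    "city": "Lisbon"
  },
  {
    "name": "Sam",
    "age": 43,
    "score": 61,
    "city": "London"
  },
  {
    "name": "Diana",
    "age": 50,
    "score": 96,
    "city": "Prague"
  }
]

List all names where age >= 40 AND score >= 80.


Checking both conditions:
  Iris (age=37, score=52) -> no
  Hank (age=28, score=90) -> no
  Carol (age=39, score=94) -> no
  Karen (age=42, score=77) -> no
  Amir (age=25, score=66) -> no
  Uma (age=41, score=76) -> no
  Bea (age=55, score=50) -> no
  Sam (age=43, score=61) -> no
  Diana (age=50, score=96) -> YES


ANSWER: Diana


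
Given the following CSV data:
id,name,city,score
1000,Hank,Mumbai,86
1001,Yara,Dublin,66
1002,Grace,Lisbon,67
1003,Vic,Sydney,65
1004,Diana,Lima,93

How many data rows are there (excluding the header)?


Counting rows (excluding header):
Header: id,name,city,score
Data rows: 5

ANSWER: 5


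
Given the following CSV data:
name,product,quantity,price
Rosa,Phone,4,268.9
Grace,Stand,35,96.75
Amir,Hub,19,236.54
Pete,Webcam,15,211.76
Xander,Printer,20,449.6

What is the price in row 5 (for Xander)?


Row 5: Xander
Column 'price' = 449.6

ANSWER: 449.6


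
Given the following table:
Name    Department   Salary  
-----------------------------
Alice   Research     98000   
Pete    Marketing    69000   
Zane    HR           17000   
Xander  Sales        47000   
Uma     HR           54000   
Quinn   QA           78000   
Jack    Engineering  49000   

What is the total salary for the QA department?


QA department members:
  Quinn: 78000
Total = 78000 = 78000

ANSWER: 78000


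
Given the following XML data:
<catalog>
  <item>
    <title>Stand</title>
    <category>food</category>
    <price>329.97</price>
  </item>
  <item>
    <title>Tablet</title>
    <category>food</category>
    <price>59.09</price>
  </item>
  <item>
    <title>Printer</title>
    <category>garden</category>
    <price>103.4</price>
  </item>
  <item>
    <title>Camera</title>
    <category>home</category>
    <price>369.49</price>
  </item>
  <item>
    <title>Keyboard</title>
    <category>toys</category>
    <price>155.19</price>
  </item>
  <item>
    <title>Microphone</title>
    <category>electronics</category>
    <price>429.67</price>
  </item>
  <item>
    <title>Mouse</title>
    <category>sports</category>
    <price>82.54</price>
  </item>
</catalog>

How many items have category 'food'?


Scanning <item> elements for <category>food</category>:
  Item 1: Stand -> MATCH
  Item 2: Tablet -> MATCH
Count: 2

ANSWER: 2


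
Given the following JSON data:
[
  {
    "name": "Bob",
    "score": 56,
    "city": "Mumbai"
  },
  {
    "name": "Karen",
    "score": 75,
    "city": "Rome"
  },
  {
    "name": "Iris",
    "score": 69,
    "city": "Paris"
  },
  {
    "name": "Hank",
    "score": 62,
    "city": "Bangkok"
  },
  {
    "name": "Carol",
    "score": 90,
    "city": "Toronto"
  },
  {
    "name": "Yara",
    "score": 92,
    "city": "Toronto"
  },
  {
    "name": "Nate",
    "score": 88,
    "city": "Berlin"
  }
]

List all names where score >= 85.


Filtering records where score >= 85:
  Bob (score=56) -> no
  Karen (score=75) -> no
  Iris (score=69) -> no
  Hank (score=62) -> no
  Carol (score=90) -> YES
  Yara (score=92) -> YES
  Nate (score=88) -> YES


ANSWER: Carol, Yara, Nate


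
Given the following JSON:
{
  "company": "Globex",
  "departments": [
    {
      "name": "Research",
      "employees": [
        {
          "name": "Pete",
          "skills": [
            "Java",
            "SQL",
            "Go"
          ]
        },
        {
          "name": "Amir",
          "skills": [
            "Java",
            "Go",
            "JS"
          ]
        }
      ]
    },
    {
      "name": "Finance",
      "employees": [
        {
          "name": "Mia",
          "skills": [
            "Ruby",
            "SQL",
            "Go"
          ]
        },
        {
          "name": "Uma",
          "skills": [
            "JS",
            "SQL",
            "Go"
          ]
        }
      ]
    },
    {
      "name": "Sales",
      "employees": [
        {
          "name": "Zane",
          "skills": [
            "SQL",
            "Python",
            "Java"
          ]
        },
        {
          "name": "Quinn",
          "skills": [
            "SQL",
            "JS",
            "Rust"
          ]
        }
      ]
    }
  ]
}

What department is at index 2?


Path: departments[2].name
Value: Sales

ANSWER: Sales


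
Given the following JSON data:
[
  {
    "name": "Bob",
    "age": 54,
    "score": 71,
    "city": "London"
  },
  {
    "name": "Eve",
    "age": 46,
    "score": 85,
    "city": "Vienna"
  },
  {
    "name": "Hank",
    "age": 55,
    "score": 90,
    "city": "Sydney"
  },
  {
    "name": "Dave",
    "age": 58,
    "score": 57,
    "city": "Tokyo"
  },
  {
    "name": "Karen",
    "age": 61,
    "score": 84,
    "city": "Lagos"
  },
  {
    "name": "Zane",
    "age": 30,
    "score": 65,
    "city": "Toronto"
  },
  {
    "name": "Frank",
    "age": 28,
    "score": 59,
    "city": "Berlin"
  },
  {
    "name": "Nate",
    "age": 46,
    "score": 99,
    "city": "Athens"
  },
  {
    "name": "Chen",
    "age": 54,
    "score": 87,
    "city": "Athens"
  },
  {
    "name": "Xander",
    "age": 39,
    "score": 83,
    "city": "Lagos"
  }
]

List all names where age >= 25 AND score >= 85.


Checking both conditions:
  Bob (age=54, score=71) -> no
  Eve (age=46, score=85) -> YES
  Hank (age=55, score=90) -> YES
  Dave (age=58, score=57) -> no
  Karen (age=61, score=84) -> no
  Zane (age=30, score=65) -> no
  Frank (age=28, score=59) -> no
  Nate (age=46, score=99) -> YES
  Chen (age=54, score=87) -> YES
  Xander (age=39, score=83) -> no


ANSWER: Eve, Hank, Nate, Chen


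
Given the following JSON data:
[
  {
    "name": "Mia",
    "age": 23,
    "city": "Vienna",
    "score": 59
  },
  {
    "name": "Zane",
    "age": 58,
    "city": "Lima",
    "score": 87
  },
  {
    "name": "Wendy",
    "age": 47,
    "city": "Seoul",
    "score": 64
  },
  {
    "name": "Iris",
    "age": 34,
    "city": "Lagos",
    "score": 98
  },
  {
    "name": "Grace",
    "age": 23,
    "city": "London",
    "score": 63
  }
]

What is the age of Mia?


Looking up record where name = Mia
Record index: 0
Field 'age' = 23

ANSWER: 23


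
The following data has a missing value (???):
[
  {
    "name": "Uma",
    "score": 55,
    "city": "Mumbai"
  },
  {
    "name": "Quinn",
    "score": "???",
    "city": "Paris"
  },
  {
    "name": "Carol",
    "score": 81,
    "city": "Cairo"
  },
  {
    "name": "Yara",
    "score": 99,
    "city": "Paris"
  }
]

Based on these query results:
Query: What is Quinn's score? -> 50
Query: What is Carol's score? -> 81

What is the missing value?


The missing value is Quinn's score
From query: Quinn's score = 50

ANSWER: 50


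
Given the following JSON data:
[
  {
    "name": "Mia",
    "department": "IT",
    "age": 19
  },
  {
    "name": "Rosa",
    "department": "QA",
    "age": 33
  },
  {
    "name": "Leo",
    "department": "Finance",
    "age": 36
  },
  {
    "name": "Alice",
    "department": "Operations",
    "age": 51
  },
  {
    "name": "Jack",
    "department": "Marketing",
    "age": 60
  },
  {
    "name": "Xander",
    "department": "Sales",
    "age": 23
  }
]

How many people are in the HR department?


Scanning records for department = HR
  No matches found
Count: 0

ANSWER: 0


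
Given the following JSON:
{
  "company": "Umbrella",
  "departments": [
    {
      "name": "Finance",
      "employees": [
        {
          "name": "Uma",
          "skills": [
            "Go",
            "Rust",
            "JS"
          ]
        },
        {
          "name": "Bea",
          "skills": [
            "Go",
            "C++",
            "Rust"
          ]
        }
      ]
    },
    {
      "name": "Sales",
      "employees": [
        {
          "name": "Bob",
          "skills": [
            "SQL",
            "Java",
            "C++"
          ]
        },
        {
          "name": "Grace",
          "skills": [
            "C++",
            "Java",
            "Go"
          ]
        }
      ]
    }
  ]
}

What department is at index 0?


Path: departments[0].name
Value: Finance

ANSWER: Finance


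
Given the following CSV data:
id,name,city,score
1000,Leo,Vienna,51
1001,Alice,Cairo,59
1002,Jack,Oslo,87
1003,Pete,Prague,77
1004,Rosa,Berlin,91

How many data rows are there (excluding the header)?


Counting rows (excluding header):
Header: id,name,city,score
Data rows: 5

ANSWER: 5


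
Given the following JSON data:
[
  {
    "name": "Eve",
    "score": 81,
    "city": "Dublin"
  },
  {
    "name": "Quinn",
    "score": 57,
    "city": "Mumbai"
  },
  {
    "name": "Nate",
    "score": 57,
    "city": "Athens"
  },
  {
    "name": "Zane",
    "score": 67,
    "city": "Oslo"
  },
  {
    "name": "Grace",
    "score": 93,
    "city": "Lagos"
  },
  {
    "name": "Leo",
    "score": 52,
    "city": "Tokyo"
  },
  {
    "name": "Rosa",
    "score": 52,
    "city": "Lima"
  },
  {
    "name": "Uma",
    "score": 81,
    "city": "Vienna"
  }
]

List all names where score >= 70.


Filtering records where score >= 70:
  Eve (score=81) -> YES
  Quinn (score=57) -> no
  Nate (score=57) -> no
  Zane (score=67) -> no
  Grace (score=93) -> YES
  Leo (score=52) -> no
  Rosa (score=52) -> no
  Uma (score=81) -> YES


ANSWER: Eve, Grace, Uma


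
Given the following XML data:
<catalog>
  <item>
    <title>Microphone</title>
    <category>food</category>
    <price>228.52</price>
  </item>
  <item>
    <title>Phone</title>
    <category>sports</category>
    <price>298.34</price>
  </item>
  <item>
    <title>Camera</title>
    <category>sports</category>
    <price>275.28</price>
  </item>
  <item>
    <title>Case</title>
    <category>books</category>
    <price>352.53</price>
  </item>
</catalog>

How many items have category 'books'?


Scanning <item> elements for <category>books</category>:
  Item 4: Case -> MATCH
Count: 1

ANSWER: 1


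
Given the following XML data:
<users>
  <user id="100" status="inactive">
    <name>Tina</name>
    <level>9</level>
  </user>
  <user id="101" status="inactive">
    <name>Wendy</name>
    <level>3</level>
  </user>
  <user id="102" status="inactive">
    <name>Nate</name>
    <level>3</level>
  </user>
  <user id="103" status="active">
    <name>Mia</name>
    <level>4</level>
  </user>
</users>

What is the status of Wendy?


Finding user with name = Wendy
user id="101" status="inactive"

ANSWER: inactive


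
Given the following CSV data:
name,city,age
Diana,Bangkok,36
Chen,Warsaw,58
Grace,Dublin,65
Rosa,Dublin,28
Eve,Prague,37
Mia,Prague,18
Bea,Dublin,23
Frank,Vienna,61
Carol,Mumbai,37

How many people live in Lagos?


Scanning city column for 'Lagos':
Total matches: 0

ANSWER: 0


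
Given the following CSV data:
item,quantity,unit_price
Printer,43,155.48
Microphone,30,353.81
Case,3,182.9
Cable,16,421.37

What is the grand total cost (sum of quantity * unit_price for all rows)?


Computing row totals:
  Printer: 43 * 155.48 = 6685.64
  Microphone: 30 * 353.81 = 10614.3
  Case: 3 * 182.9 = 548.7
  Cable: 16 * 421.37 = 6741.92
Grand total = 6685.64 + 10614.3 + 548.7 + 6741.92 = 24590.56

ANSWER: 24590.56


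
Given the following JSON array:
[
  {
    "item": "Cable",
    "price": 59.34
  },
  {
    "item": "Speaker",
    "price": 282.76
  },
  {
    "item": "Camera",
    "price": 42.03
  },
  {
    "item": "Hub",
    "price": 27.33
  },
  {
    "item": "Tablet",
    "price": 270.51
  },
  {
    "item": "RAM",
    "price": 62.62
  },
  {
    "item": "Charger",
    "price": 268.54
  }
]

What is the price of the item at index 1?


Array index 1 -> Speaker
price = 282.76

ANSWER: 282.76


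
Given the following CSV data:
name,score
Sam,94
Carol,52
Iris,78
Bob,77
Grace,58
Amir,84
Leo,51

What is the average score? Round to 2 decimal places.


Scores: 94, 52, 78, 77, 58, 84, 51
Sum = 494
Count = 7
Average = 494 / 7 = 70.57

ANSWER: 70.57


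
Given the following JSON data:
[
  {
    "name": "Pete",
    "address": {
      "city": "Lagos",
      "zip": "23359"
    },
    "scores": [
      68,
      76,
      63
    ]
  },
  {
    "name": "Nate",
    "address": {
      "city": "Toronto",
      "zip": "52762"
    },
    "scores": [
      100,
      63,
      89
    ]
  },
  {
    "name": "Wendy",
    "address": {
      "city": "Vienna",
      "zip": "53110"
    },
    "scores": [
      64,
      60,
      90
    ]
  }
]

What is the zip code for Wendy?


Path: records[2].address.zip
Value: 53110

ANSWER: 53110


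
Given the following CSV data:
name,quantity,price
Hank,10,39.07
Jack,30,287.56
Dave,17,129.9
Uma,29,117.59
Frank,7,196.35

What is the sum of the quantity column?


Values in 'quantity' column:
  Row 1: 10
  Row 2: 30
  Row 3: 17
  Row 4: 29
  Row 5: 7
Sum = 10 + 30 + 17 + 29 + 7 = 93

ANSWER: 93


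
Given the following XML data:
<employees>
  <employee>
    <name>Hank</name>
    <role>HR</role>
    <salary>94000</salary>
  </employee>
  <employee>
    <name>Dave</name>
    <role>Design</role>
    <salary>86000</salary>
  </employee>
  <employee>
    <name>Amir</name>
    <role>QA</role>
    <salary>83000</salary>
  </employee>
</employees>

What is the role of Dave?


Searching for <employee> with <name>Dave</name>
Found at position 2
<role>Design</role>

ANSWER: Design


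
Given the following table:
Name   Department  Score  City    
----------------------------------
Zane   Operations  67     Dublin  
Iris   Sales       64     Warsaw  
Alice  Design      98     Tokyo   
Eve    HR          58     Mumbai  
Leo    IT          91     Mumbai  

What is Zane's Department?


Row 1: Zane
Department = Operations

ANSWER: Operations


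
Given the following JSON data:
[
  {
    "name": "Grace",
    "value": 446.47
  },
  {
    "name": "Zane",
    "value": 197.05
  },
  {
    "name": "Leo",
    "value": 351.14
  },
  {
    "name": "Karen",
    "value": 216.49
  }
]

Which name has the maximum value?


Comparing values:
  Grace: 446.47
  Zane: 197.05
  Leo: 351.14
  Karen: 216.49
Maximum: Grace (446.47)

ANSWER: Grace


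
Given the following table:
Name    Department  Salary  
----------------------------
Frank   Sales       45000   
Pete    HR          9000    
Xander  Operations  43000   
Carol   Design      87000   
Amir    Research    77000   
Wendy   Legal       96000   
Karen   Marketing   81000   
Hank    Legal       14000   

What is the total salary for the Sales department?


Sales department members:
  Frank: 45000
Total = 45000 = 45000

ANSWER: 45000


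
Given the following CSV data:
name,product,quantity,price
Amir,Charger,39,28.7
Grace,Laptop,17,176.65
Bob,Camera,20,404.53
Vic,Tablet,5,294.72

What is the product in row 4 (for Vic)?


Row 4: Vic
Column 'product' = Tablet

ANSWER: Tablet


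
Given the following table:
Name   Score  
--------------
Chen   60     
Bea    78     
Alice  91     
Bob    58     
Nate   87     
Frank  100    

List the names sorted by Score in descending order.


Sorting by Score (descending):
  Frank: 100
  Alice: 91
  Nate: 87
  Bea: 78
  Chen: 60
  Bob: 58


ANSWER: Frank, Alice, Nate, Bea, Chen, Bob


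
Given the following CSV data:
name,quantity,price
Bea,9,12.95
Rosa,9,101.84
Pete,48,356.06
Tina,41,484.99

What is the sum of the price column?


Values in 'price' column:
  Row 1: 12.95
  Row 2: 101.84
  Row 3: 356.06
  Row 4: 484.99
Sum = 12.95 + 101.84 + 356.06 + 484.99 = 955.84

ANSWER: 955.84


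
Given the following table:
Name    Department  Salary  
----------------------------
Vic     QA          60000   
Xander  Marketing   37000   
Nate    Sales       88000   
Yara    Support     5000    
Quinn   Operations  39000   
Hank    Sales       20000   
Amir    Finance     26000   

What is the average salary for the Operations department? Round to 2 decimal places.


Operations department members:
  Quinn: 39000
Sum = 39000
Count = 1
Average = 39000 / 1 = 39000.00

ANSWER: 39000.00


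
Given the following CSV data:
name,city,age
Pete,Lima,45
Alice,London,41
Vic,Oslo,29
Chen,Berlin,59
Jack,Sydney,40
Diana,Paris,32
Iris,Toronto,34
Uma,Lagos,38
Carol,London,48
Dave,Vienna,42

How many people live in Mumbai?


Scanning city column for 'Mumbai':
Total matches: 0

ANSWER: 0


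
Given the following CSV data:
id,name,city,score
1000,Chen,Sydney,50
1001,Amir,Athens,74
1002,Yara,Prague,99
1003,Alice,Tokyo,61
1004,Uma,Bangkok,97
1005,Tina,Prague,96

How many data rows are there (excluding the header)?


Counting rows (excluding header):
Header: id,name,city,score
Data rows: 6

ANSWER: 6


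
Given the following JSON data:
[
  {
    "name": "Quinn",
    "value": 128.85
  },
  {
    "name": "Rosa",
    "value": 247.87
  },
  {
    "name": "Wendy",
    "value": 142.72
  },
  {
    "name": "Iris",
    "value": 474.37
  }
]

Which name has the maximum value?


Comparing values:
  Quinn: 128.85
  Rosa: 247.87
  Wendy: 142.72
  Iris: 474.37
Maximum: Iris (474.37)

ANSWER: Iris


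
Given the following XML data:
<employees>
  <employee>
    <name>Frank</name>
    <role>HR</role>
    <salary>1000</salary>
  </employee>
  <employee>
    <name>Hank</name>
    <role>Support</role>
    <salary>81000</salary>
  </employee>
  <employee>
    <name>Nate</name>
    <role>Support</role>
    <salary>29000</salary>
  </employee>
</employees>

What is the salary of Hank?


Searching for <employee> with <name>Hank</name>
Found at position 2
<salary>81000</salary>

ANSWER: 81000


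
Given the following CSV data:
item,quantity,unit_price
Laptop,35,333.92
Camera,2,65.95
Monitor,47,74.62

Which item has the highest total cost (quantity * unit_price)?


Computing row totals:
  Laptop: 11687.2
  Camera: 131.9
  Monitor: 3507.14
Maximum: Laptop (11687.2)

ANSWER: Laptop


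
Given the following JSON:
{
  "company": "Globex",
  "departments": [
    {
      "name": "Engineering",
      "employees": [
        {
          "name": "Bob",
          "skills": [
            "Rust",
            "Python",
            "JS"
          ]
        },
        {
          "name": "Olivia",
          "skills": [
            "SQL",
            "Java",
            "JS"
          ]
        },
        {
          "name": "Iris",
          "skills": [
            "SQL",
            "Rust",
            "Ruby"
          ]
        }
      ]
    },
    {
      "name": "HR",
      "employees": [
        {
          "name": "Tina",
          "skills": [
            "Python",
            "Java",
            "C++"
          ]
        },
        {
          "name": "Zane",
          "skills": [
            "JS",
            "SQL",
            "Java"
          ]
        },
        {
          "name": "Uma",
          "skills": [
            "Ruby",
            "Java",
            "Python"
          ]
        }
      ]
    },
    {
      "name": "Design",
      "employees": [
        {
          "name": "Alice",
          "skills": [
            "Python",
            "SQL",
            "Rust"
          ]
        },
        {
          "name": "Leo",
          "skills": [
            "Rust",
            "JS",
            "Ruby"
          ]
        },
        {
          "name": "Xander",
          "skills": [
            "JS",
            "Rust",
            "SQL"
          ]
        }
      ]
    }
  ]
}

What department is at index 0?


Path: departments[0].name
Value: Engineering

ANSWER: Engineering


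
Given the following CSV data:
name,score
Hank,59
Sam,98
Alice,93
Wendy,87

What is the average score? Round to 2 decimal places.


Scores: 59, 98, 93, 87
Sum = 337
Count = 4
Average = 337 / 4 = 84.25

ANSWER: 84.25


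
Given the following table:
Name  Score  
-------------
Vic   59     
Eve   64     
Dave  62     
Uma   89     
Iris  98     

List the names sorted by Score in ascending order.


Sorting by Score (ascending):
  Vic: 59
  Dave: 62
  Eve: 64
  Uma: 89
  Iris: 98


ANSWER: Vic, Dave, Eve, Uma, Iris


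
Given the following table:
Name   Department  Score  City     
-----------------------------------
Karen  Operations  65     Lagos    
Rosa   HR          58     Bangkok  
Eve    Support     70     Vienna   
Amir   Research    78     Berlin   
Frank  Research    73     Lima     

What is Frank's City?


Row 5: Frank
City = Lima

ANSWER: Lima


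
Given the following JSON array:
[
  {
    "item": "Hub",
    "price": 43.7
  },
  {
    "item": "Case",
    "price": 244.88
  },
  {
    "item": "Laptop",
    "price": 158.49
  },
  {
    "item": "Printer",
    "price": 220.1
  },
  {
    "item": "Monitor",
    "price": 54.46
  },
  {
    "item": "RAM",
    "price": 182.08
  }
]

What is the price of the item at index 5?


Array index 5 -> RAM
price = 182.08

ANSWER: 182.08
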